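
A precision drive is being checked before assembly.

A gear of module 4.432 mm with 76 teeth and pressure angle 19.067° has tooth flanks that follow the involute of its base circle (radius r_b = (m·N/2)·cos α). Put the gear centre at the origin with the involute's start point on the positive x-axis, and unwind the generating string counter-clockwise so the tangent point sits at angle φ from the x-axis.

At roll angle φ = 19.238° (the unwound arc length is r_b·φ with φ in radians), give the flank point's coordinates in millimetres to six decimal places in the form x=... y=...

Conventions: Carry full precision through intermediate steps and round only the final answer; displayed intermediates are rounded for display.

x=167.897609 y=1.985934

class = single-mesh tooth geometry [base-circle involute, m = 4.432, 76T]
pitch radius r_p = m·N/2 = 4.432·76/2 = 168.416000
base radius r_b = r_p·cos α = 168.416000·cos 19.067° = 159.176230
roll angle φ = 19.238° = 0.33576644 rad
x = r_b·(cos φ + φ·sin φ) = 167.897609
y = r_b·(sin φ − φ·cos φ) = 1.985934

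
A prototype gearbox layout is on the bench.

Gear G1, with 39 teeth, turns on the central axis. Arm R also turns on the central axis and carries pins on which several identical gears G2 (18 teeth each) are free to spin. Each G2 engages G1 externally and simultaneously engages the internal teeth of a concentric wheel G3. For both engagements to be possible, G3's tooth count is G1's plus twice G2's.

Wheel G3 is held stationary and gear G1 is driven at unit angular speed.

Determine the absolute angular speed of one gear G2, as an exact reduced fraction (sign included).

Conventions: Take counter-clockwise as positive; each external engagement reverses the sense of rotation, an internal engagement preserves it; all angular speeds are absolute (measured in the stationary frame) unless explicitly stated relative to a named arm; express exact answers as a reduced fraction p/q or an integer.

planetary set (39T centre, 18T on arm, 75T internal) — Willis relation
ring teeth: 39 + 2·18 = 75
39(ω_sun−ω_arm) = −75(ω_ring−ω_arm),  ω_ring = 0, ω_sun = 1
39(1−ω_arm) = −75(0−ω_arm)  ⇒  114·ω_arm = 39  ⇒  ω_arm = 13/38
sun–planet mesh: 39·(1−13/38) = −18·(ω_p−ω_arm)  ⇒  ω_p−ω_arm = -325/228
ω_p = 13/38 − 325/228 = -13/12
exact speed ratio = -13/12

-13/12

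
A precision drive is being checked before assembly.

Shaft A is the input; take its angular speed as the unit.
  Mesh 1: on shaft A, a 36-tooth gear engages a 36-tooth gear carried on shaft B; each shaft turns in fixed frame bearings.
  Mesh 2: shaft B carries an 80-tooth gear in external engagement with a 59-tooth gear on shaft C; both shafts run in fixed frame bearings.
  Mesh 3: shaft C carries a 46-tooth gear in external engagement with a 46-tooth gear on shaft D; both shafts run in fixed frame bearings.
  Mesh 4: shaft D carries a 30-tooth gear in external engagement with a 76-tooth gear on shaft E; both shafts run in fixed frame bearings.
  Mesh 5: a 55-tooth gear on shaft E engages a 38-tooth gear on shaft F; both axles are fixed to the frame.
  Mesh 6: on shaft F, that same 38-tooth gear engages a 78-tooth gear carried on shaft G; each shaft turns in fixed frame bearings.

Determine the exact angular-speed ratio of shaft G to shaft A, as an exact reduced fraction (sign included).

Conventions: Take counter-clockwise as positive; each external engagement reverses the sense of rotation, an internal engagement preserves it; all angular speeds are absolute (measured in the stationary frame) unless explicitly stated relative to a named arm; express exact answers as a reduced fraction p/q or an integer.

5500/14573

class = fixed-axis compound train [6 meshes; 6 ratios multiply, 6 sense flips]
mesh 1 [36T→36T]: running ratio 1, sense −
mesh 2 [80T→59T]: running ratio 80/59, sense +
mesh 3 [46T→46T]: running ratio 80/59, sense −
mesh 4 [30T→76T]: running ratio 600/1121, sense +
mesh 5 [55T→38T]: running ratio 16500/21299, sense −
mesh 6 [38T→78T]: running ratio 5500/14573, sense +
ω_out/ω_in = 5500/14573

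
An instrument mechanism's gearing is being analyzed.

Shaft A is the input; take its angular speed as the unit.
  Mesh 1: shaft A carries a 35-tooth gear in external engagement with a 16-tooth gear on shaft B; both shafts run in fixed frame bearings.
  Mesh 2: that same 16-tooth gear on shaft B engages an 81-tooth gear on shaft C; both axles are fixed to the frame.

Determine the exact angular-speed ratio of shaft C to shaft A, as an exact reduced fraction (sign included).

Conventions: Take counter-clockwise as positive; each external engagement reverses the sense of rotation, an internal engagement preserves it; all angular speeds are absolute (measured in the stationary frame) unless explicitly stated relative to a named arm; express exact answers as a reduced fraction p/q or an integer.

class = fixed-axis compound train [2 meshes; 2 ratios multiply, 2 sense flips]
mesh 1 [35T→16T]: running ratio 35/16, sense −
mesh 2 [16T→81T]: running ratio 35/81, sense +
ω_out/ω_in = 35/81

35/81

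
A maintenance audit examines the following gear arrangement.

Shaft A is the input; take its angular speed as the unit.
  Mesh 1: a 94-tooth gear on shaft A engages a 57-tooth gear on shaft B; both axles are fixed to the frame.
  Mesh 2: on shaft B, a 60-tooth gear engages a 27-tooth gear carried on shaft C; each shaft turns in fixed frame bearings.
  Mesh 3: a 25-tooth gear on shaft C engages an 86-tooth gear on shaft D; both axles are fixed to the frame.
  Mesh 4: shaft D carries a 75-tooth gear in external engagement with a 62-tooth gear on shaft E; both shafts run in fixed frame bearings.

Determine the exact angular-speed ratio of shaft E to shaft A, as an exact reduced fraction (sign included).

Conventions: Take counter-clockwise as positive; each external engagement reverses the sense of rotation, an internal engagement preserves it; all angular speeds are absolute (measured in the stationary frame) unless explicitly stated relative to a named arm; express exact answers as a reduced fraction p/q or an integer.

293750/227943

class = fixed-axis compound train [4 meshes; 4 ratios multiply, 4 sense flips]
mesh 1 [94T→57T]: running ratio 94/57, sense −
mesh 2 [60T→27T]: running ratio 1880/513, sense +
mesh 3 [25T→86T]: running ratio 23500/22059, sense −
mesh 4 [75T→62T]: running ratio 293750/227943, sense +
ω_out/ω_in = 293750/227943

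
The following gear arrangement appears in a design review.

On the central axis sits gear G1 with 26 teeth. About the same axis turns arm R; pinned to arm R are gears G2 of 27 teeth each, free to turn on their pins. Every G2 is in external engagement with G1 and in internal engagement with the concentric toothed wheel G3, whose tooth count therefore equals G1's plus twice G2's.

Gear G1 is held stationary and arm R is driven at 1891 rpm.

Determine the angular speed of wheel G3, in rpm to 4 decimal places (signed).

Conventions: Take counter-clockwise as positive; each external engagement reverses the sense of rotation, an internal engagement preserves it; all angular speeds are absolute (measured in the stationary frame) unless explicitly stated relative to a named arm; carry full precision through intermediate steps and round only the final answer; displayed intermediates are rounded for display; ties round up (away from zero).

+2505.5750 rpm

class = planetary set [G3 = 26+2·27 = 80; Willis about the carrier]
normalise by the input: solve with ω_arm = 1, then scale by 1891 rpm
ring teeth: 26 + 2·27 = 80
26(ω_sun−ω_arm) = −80(ω_ring−ω_arm),  ω_sun = 0, ω_arm = 1
ω_ring = 1 − (26/80)(0−1) = 53/40
scale: ω_ring = 53/40 × 1891 rpm = +2505.5750 rpm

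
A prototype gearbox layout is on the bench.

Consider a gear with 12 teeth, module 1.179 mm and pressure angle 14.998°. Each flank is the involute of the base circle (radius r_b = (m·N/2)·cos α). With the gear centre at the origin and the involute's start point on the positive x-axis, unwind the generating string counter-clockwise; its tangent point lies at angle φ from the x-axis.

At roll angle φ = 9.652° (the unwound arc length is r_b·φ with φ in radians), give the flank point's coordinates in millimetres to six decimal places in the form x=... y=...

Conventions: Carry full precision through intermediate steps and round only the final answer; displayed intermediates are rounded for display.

x=6.929292 y=0.010858

single-mesh involute tooth geometry (12T wheel at module 1.179)
pitch radius r_p = m·N/2 = 1.179·12/2 = 7.074000
base radius r_b = r_p·cos α = 7.074000·cos 14.998° = 6.833023
roll angle φ = 9.652° = 0.16845918 rad
x = r_b·(cos φ + φ·sin φ) = 6.929292
y = r_b·(sin φ − φ·cos φ) = 0.010858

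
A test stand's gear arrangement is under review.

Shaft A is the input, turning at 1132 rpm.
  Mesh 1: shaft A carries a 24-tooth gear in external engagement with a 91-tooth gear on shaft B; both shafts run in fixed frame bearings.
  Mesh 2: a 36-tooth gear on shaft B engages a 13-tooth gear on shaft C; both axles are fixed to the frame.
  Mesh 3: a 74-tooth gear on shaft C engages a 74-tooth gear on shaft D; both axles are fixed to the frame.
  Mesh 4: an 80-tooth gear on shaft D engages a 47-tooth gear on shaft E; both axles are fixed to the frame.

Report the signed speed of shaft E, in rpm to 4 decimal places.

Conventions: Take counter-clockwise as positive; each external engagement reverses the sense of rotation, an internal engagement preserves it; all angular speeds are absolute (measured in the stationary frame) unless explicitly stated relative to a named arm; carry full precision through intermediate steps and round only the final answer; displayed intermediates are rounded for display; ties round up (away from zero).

+1407.2380 rpm

recognized (5 fixed axles, 4 meshes): fixed-axis compound train
mesh 1 [24T→91T]: ω = 1132.0000×24/91 = 298.5495 rpm, sense flips to −
mesh 2 [36T→13T]: ω = 298.5495×36/13 = 826.7523 rpm, sense flips to +
mesh 3 [74T→74T]: ω = 826.7523×74/74 = 826.7523 rpm, sense flips to −
mesh 4 [80T→47T]: ω = 826.7523×80/47 = 1407.2380 rpm, sense flips to +
signed output speed = +1407.2380 rpm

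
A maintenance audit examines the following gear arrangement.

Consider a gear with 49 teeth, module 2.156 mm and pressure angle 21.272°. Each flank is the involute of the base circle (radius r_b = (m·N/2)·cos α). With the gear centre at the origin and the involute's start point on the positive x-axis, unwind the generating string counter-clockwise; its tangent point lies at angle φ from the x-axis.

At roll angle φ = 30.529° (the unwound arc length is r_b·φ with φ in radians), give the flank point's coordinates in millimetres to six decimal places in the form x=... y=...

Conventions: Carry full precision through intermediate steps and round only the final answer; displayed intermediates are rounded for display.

x=55.722442 y=2.412335

class = single-mesh tooth geometry [base-circle involute, m = 2.156, 49T]
pitch radius r_p = m·N/2 = 2.156·49/2 = 52.822000
base radius r_b = r_p·cos α = 52.822000·cos 21.272° = 49.223165
roll angle φ = 30.529° = 0.53283157 rad
x = r_b·(cos φ + φ·sin φ) = 55.722442
y = r_b·(sin φ − φ·cos φ) = 2.412335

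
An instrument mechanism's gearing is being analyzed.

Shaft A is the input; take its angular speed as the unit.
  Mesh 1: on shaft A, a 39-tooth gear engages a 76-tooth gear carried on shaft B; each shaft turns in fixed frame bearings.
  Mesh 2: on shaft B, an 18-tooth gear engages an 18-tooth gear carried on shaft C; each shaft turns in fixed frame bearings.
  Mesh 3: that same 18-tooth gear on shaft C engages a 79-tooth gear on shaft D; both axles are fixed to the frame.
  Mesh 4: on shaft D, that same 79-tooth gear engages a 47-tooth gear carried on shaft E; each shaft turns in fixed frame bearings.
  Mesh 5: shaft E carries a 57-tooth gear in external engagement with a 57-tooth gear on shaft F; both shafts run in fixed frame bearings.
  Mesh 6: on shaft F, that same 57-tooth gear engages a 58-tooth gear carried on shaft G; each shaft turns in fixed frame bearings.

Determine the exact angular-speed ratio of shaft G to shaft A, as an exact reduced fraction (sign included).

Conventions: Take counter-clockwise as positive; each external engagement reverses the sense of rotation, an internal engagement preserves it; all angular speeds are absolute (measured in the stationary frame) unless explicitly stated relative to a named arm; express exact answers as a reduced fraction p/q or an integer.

1053/5452

class = fixed-axis compound train [6 meshes; 6 ratios multiply, 6 sense flips]
mesh 1 [39T→76T]: running ratio 39/76, sense −
mesh 2 [18T→18T]: running ratio 39/76, sense +
mesh 3 [18T→79T]: running ratio 351/3002, sense −
mesh 4 [79T→47T]: running ratio 351/1786, sense +
mesh 5 [57T→57T]: running ratio 351/1786, sense −
mesh 6 [57T→58T]: running ratio 1053/5452, sense +
ω_out/ω_in = 1053/5452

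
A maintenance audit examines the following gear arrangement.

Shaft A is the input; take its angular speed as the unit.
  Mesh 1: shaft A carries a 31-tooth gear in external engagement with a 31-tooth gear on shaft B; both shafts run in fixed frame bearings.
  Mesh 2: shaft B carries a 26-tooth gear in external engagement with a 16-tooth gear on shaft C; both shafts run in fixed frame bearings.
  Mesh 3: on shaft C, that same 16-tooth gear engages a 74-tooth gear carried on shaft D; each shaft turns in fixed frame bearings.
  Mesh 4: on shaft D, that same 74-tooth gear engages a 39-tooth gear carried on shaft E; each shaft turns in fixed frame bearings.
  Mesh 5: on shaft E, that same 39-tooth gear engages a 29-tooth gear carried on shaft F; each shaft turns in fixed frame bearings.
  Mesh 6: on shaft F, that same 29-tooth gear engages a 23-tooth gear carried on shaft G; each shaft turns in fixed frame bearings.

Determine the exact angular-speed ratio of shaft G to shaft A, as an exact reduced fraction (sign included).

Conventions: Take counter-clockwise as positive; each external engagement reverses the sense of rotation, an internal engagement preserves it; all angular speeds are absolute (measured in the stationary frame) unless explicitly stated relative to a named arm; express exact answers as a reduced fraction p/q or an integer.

26/23

class = fixed-axis compound train [6 meshes; 6 ratios multiply, 6 sense flips]
mesh 1 [31T→31T]: running ratio 1, sense −
mesh 2 [26T→16T]: running ratio 13/8, sense +
mesh 3 [16T→74T]: running ratio 13/37, sense −
mesh 4 [74T→39T]: running ratio 2/3, sense +
mesh 5 [39T→29T]: running ratio 26/29, sense −
mesh 6 [29T→23T]: running ratio 26/23, sense +
ω_out/ω_in = 26/23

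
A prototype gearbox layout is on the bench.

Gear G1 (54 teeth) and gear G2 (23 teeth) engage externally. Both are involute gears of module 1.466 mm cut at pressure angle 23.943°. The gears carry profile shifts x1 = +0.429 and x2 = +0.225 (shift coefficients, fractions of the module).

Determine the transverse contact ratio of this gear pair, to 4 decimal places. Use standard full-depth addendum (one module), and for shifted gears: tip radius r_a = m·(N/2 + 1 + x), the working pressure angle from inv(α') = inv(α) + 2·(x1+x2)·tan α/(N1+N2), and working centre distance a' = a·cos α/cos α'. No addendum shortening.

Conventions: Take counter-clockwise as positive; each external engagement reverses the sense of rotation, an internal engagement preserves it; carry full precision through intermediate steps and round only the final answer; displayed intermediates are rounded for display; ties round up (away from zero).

single-mesh involute tooth geometry (54T engaging 23T at module 1.466)
base radii: r_b1 = 36.175955, r_b2 = 15.408277
tip radii: r_a1 = 41.676914, r_a2 = 18.654850
inv(α') = inv(23.943°) + 2·(+0.429+0.225)·tan α/(54+23) = 0.03369585  ⇒  α' = 25.93935°
a' = a·cos α / cos α' = 56.4410·cos 23.943°/cos 25.93935° = 57.363133
action lengths: √(r_a1²−r_b1²) = 20.694576, √(r_a2²−r_b2²) = 10.516103
base pitch p_b = π·m·cos α = 4.209263
CR = (20.694576 + 10.516103 − 57.363133·sin 25.93935°)/4.209263 = 1.453681
contact ratio ≈ 1.4537

1.4537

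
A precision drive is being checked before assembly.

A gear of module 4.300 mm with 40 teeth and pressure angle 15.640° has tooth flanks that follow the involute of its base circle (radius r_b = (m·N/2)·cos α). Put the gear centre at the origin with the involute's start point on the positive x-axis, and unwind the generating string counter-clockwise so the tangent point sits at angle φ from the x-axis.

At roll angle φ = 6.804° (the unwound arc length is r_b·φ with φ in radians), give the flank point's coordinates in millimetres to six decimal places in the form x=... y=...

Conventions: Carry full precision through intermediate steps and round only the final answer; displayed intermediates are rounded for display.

x=83.397696 y=0.046164

class = single-mesh tooth geometry [base-circle involute, m = 4.300, 40T]
pitch radius r_p = m·N/2 = 4.300·40/2 = 86.000000
base radius r_b = r_p·cos α = 86.000000·cos 15.640° = 82.815815
roll angle φ = 6.804° = 0.11875220 rad
x = r_b·(cos φ + φ·sin φ) = 83.397696
y = r_b·(sin φ − φ·cos φ) = 0.046164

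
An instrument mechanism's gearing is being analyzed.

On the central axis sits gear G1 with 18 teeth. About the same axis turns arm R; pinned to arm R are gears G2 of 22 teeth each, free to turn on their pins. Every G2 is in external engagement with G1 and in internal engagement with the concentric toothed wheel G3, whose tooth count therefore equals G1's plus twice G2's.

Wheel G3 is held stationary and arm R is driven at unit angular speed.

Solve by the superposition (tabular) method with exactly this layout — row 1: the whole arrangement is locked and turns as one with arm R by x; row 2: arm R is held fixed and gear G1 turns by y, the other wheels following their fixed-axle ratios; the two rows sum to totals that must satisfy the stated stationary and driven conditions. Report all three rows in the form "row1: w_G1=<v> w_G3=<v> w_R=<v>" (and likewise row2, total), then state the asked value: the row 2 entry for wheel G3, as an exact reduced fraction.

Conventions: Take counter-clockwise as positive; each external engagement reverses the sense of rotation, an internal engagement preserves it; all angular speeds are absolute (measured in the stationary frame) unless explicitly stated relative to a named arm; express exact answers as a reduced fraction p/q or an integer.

topology: planetary set — G1 18T / G2 22T / G3 62T, arm = carrier (Willis)
row 1 — lock + rotate with arm: ω_sun = ω_ring = ω_arm = x
row 2: sun turns y, ring = −(18/62)·y, arm 0
boundary: total ω_ring = x − (18/62)·y = 0 and total ω_arm = x = 1  ⇒  y = 31/9, x = 1
row 2 ring = −(18/62)·31/9 = -1
totals (row 1 + row 2): sun 1 + 31/9 = 40/9, ring 1 + (-1) = 0, arm 1 + 0 = 1
asked cell (row2, ring) = -1

row1: w_G1=1 w_G3=1 w_R=1
row2: w_G1=31/9 w_G3=-1 w_R=0
total: w_G1=40/9 w_G3=0 w_R=1
asked value: -1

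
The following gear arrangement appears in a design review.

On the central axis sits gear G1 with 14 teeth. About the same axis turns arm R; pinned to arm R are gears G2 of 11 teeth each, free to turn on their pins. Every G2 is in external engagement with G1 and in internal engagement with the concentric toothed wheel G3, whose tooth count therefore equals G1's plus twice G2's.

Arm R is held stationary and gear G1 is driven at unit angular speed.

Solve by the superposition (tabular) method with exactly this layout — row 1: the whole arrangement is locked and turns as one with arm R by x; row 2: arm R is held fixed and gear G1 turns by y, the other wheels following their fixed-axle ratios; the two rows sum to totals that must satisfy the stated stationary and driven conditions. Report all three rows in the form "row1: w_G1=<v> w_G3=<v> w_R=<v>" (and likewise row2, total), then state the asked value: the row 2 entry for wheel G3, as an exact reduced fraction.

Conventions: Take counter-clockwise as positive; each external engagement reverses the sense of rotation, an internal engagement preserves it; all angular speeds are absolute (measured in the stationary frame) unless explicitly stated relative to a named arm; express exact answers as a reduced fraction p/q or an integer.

row1: w_G1=0 w_G3=0 w_R=0
row2: w_G1=1 w_G3=-7/18 w_R=0
total: w_G1=1 w_G3=-7/18 w_R=0
asked value: -7/18

topology: planetary set — G1 14T / G2 11T / G3 36T, arm = carrier (Willis)
row 1: whole set turns with the arm by x
row 2 (arm held, sun turns y): ω_ring = −(14/36)·y, ω_arm = 0
boundary: total ω_arm = x = 0 and total ω_sun = x + y = 1  ⇒  y = 1, x = 0
row 2 ring = −(14/36)·1 = -7/18
totals (row 1 + row 2): sun 0 + 1 = 1, ring 0 + (-7/18) = -7/18, arm 0 + 0 = 0
asked cell (row2, ring) = -7/18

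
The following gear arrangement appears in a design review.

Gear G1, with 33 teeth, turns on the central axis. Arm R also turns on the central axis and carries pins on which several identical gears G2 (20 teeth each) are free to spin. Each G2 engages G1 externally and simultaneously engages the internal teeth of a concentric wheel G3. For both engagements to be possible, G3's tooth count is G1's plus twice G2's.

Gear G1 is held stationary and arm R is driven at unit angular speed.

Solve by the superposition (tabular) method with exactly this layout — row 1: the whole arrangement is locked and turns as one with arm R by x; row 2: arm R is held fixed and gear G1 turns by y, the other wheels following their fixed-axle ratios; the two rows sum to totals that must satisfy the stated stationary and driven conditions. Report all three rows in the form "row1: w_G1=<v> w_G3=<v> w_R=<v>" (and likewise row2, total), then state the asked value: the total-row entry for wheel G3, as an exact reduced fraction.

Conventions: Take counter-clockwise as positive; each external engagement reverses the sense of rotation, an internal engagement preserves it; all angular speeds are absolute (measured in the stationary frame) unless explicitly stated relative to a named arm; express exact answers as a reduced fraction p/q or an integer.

row1: w_G1=1 w_G3=1 w_R=1
row2: w_G1=-1 w_G3=33/73 w_R=0
total: w_G1=0 w_G3=106/73 w_R=1
asked value: 106/73

recognized (axles ride arm R): planetary set, 33/20/73 teeth
row 1 (train locked, turned with arm): all members turn x
row 2 (arm held, sun turns y): ω_ring = −(33/73)·y, ω_arm = 0
boundary: total ω_sun = x + y = 0 and total ω_arm = x = 1  ⇒  y = -1, x = 1
row 2 ring = −(33/73)·(-1) = 33/73
totals (row 1 + row 2): sun 1 + (-1) = 0, ring 1 + 33/73 = 106/73, arm 1 + 0 = 1
asked cell (total, ring) = 106/73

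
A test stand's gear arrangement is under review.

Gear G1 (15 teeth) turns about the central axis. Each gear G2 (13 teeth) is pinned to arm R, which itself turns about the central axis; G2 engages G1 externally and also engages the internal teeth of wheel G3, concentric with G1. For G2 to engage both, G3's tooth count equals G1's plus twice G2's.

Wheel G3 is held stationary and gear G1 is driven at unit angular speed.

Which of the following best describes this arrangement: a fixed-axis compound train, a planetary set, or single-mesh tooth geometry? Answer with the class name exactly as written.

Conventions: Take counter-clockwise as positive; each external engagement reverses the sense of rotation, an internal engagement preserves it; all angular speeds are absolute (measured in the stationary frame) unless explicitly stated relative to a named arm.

class = planetary set [G3 = 15+2·13 = 41; Willis about the carrier]
classification: planetary set

planetary set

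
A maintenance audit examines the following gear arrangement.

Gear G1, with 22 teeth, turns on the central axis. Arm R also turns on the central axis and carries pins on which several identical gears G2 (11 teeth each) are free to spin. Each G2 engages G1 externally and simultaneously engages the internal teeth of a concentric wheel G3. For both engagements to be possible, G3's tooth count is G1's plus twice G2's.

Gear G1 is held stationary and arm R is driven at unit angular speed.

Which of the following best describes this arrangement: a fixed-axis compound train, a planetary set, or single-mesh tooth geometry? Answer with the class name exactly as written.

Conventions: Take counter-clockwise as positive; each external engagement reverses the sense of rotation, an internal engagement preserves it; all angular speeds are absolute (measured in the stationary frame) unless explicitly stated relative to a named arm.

planetary set

recognized (axles ride arm R): planetary set, 22/11/44 teeth
classification: planetary set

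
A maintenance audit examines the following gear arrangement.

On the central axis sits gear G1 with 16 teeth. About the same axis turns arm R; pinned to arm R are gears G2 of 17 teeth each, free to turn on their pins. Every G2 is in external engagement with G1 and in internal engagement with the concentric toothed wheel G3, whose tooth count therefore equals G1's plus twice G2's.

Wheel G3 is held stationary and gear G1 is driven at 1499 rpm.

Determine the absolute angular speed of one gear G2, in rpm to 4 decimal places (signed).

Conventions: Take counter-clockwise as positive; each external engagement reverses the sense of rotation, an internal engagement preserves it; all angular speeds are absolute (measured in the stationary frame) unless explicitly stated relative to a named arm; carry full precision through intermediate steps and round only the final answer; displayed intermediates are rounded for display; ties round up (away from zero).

recognized (axles ride arm R): planetary set, 16/17/50 teeth
normalise by the input: solve with ω_sun = 1, then scale by 1499 rpm
ring teeth: 16 + 2·17 = 50
16(ω_sun−ω_arm) = −50(ω_ring−ω_arm),  ω_ring = 0, ω_sun = 1
16(1−ω_arm) = −50(0−ω_arm)  ⇒  66·ω_arm = 16  ⇒  ω_arm = 8/33
sun–planet mesh: 16·(1−8/33) = −17·(ω_p−ω_arm)  ⇒  ω_p−ω_arm = -400/561
ω_p = 8/33 − 400/561 = -8/17
scale: ω_p = -8/17 × 1499 rpm = -705.4118 rpm

-705.4118 rpm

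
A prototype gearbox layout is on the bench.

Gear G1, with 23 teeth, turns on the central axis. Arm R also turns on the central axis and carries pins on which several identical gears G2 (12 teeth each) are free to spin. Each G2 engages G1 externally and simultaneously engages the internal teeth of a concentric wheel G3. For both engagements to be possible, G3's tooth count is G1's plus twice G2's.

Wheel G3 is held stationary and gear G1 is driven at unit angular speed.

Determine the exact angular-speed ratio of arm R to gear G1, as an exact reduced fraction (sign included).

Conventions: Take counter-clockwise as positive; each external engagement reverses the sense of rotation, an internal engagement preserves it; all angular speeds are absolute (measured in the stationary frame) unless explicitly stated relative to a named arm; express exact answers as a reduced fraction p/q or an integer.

23/70

topology: planetary set — G1 23T / G2 12T / G3 47T, arm = carrier (Willis)
ring teeth: 23 + 2·12 = 47
23(ω_sun−ω_arm) = −47(ω_ring−ω_arm),  ω_ring = 0, ω_sun = 1
23(1−ω_arm) = −47(0−ω_arm)  ⇒  70·ω_arm = 23  ⇒  ω_arm = 23/70
ω_out/ω_in = 23/70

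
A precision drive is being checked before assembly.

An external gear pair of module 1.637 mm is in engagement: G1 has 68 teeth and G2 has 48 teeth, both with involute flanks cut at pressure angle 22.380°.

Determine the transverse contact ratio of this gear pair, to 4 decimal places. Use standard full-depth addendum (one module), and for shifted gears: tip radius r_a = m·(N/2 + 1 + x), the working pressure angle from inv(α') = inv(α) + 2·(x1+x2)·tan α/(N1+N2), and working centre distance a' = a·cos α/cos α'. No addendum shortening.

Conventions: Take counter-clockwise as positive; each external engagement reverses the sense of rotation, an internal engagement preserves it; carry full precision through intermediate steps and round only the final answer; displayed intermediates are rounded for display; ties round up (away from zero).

1.6554

class = single-mesh tooth geometry [involute pair 68T × 48T, m = 1.637]
base radii: r_b1 = 51.465784, r_b2 = 36.328788
tip radii: r_a1 = 57.295000, r_a2 = 40.925000
no profile shift: α' = α, a' = a
action lengths: √(r_a1²−r_b1²) = 25.179161, √(r_a2²−r_b2²) = 18.843427
base pitch p_b = π·m·cos α = 4.755427
CR = (25.179161 + 18.843427 − 94.946000·sin 22.38000°)/4.755427 = 1.655398
contact ratio ≈ 1.6554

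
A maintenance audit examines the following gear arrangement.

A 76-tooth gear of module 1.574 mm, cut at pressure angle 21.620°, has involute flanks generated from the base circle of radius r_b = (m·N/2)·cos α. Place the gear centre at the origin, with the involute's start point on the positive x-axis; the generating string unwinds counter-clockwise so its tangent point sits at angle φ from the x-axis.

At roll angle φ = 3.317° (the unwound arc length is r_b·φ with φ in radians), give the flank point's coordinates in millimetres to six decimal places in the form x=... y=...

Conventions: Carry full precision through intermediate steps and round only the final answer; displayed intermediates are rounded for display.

class = single-mesh tooth geometry [base-circle involute, m = 1.574, 76T]
pitch radius r_p = m·N/2 = 1.574·76/2 = 59.812000
base radius r_b = r_p·cos α = 59.812000·cos 21.620° = 55.604102
roll angle φ = 3.317° = 0.05789257 rad
x = r_b·(cos φ + φ·sin φ) = 55.697204
y = r_b·(sin φ − φ·cos φ) = 0.003595

x=55.697204 y=0.003595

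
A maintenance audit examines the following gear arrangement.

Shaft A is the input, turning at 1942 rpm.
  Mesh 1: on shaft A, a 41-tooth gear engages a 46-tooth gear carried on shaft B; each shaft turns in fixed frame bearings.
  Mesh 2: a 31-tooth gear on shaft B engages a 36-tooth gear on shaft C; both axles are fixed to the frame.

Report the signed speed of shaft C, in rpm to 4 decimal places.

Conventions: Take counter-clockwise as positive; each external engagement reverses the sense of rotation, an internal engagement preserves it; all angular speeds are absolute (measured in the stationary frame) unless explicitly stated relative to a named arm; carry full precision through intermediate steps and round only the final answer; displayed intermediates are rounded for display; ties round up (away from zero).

recognized (3 fixed axles, 2 meshes): fixed-axis compound train
mesh 1 [41T→46T]: ω = 1942.0000×41/46 = 1730.9130 rpm, sense flips to −
mesh 2 [31T→36T]: ω = 1730.9130×31/36 = 1490.5085 rpm, sense flips to +
signed output speed = +1490.5085 rpm

+1490.5085 rpm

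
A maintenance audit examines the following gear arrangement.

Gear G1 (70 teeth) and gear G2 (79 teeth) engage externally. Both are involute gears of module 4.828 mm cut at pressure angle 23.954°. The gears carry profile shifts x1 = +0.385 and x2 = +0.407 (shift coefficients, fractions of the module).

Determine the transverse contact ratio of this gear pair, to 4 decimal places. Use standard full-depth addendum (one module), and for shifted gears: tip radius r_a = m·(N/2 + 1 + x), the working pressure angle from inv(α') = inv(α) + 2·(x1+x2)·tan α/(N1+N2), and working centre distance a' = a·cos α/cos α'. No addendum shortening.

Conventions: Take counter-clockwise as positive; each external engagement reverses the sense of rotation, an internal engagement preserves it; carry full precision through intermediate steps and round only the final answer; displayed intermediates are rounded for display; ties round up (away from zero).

topology: single-mesh involute geometry — m = 4.828, 70T/79T pair
base radii: r_b1 = 154.426042, r_b2 = 174.280819
tip radii: r_a1 = 175.666780, r_a2 = 197.498996
inv(α') = inv(23.954°) + 2·(+0.385+0.407)·tan α/(70+79) = 0.03091381  ⇒  α' = 25.24454°
a' = a·cos α / cos α' = 359.6860·cos 23.954°/cos 25.24454° = 363.414484
action lengths: √(r_a1²−r_b1²) = 83.734194, √(r_a2²−r_b2²) = 92.908824
base pitch p_b = π·m·cos α = 13.861249
CR = (83.734194 + 92.908824 − 363.414484·sin 25.24454°)/13.861249 = 1.562129
contact ratio ≈ 1.5621

1.5621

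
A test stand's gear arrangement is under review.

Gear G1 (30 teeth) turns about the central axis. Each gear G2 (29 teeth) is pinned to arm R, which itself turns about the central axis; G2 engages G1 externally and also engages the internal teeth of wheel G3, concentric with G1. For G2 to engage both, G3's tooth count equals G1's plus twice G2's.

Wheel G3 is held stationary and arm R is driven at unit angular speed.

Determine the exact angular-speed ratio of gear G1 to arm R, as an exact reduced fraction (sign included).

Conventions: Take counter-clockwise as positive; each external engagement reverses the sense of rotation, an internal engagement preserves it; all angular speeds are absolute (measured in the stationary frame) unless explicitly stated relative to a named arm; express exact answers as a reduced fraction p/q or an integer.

59/15

class = planetary set [G3 = 30+2·29 = 88; Willis about the carrier]
ring teeth: 30 + 2·29 = 88
30(ω_sun−ω_arm) = −88(ω_ring−ω_arm),  ω_ring = 0, ω_arm = 1
ω_sun = 1 − (88/30)(0−1) = 59/15
ω_out/ω_in = 59/15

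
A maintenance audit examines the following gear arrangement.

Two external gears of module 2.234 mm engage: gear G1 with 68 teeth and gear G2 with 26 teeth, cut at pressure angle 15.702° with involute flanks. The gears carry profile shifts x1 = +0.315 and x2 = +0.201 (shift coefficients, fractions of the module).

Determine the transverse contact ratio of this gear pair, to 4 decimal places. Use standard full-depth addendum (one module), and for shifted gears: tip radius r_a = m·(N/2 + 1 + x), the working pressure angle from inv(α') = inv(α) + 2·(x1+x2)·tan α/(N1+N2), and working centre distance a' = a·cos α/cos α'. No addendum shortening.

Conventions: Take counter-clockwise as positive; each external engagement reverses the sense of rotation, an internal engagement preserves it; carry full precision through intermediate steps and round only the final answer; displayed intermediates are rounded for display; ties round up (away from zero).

1.8383

recognized (one external pair, fixed centres): single-mesh tooth geometry, m = 2.234, N1 = 68, N2 = 26
base radii: r_b1 = 73.121497, r_b2 = 27.958219
tip radii: r_a1 = 78.893710, r_a2 = 31.725034
inv(α') = inv(15.702°) + 2·(+0.315+0.201)·tan α/(68+26) = 0.01015978  ⇒  α' = 17.66751°
a' = a·cos α / cos α' = 104.9980·cos 15.702°/cos 17.66751° = 106.083266
action lengths: √(r_a1²−r_b1²) = 29.622022, √(r_a2²−r_b2²) = 14.993857
base pitch p_b = π·m·cos α = 6.756411
CR = (29.622022 + 14.993857 − 106.083266·sin 17.66751°)/6.756411 = 1.838310
contact ratio ≈ 1.8383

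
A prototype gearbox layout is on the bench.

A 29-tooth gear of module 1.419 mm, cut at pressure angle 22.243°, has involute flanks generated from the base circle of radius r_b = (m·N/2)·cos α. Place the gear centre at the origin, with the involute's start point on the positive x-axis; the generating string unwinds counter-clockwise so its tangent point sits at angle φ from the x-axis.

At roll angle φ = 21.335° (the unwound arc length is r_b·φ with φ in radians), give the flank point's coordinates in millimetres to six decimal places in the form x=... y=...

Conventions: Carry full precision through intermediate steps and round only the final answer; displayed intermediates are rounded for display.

x=20.319309 y=0.323238

single-mesh involute tooth geometry (29T wheel at module 1.419)
pitch radius r_p = m·N/2 = 1.419·29/2 = 20.575500
base radius r_b = r_p·cos α = 20.575500·cos 22.243° = 19.044410
roll angle φ = 21.335° = 0.37236600 rad
x = r_b·(cos φ + φ·sin φ) = 20.319309
y = r_b·(sin φ − φ·cos φ) = 0.323238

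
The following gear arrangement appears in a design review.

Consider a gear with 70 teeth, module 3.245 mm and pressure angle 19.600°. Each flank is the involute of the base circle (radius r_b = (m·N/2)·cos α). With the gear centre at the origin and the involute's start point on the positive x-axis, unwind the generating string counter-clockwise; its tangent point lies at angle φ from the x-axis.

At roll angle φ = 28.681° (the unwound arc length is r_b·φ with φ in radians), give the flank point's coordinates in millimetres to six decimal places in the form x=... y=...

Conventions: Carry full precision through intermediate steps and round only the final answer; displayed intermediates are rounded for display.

x=119.571234 y=4.362467

recognized (one wheel, involute flank): single-mesh tooth geometry, m = 3.245, N = 70
pitch radius r_p = m·N/2 = 3.245·70/2 = 113.575000
base radius r_b = r_p·cos α = 113.575000·cos 19.600° = 106.994175
roll angle φ = 28.681° = 0.50057788 rad
x = r_b·(cos φ + φ·sin φ) = 119.571234
y = r_b·(sin φ − φ·cos φ) = 4.362467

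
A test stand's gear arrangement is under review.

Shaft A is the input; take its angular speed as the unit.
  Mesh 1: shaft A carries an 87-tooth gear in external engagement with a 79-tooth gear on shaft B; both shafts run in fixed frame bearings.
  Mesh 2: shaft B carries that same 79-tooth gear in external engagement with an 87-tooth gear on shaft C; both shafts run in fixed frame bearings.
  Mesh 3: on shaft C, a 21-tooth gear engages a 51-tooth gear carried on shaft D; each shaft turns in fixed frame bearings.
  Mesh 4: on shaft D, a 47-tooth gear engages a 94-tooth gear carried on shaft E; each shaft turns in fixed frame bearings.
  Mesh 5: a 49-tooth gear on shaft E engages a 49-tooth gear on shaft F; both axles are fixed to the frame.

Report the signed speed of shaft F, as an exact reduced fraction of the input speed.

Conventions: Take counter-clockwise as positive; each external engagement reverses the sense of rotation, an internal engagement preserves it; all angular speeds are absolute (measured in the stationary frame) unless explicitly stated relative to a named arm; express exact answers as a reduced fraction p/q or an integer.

-7/34

5-mesh fixed-axis compound train (all bearings frame-fixed)
mesh 1 [87T→79T]: |ω|/ω_in = 1×87/79 = 87/79, sense flips to −
mesh 2 [79T→87T]: |ω|/ω_in = (87/79)×79/87 = 1, sense flips to +
mesh 3 [21T→51T]: |ω|/ω_in = 1×21/51 = 7/17, sense flips to −
mesh 4 [47T→94T]: |ω|/ω_in = (7/17)×47/94 = 7/34, sense flips to +
mesh 5 [49T→49T]: |ω|/ω_in = (7/34)×49/49 = 7/34, sense flips to −
signed output speed (× input speed) = -7/34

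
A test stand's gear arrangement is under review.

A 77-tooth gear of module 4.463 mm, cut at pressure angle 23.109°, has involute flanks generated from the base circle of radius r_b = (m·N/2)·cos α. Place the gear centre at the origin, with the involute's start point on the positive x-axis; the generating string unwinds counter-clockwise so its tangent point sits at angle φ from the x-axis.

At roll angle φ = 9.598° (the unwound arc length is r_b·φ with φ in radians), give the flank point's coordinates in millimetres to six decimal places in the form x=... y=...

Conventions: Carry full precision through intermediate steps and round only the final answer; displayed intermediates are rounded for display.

class = single-mesh tooth geometry [base-circle involute, m = 4.463, 77T]
pitch radius r_p = m·N/2 = 4.463·77/2 = 171.825500
base radius r_b = r_p·cos α = 171.825500·cos 23.109° = 158.038197
roll angle φ = 9.598° = 0.16751670 rad
x = r_b·(cos φ + φ·sin φ) = 160.240087
y = r_b·(sin φ − φ·cos φ) = 0.246943

x=160.240087 y=0.246943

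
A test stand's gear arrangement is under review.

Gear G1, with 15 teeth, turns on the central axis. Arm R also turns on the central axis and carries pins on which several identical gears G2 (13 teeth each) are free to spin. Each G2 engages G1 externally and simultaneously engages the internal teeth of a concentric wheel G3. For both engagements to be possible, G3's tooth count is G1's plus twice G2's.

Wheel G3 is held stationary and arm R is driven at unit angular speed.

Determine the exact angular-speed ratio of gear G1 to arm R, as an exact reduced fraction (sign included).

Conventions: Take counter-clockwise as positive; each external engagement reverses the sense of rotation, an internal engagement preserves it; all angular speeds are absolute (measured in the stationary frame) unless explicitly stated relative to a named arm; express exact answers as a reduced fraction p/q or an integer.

class = planetary set [G3 = 15+2·13 = 41; Willis about the carrier]
ring teeth: 15 + 2·13 = 41
15(ω_sun−ω_arm) = −41(ω_ring−ω_arm),  ω_ring = 0, ω_arm = 1
ω_sun = 1 − (41/15)(0−1) = 56/15
ω_out/ω_in = 56/15

56/15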